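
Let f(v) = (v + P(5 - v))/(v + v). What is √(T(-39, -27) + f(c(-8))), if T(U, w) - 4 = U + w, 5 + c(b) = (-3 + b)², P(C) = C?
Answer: I*√833982/116 ≈ 7.8726*I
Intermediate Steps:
c(b) = -5 + (-3 + b)²
T(U, w) = 4 + U + w (T(U, w) = 4 + (U + w) = 4 + U + w)
f(v) = 5/(2*v) (f(v) = (v + (5 - v))/(v + v) = 5/((2*v)) = 5*(1/(2*v)) = 5/(2*v))
√(T(-39, -27) + f(c(-8))) = √((4 - 39 - 27) + 5/(2*(-5 + (-3 - 8)²))) = √(-62 + 5/(2*(-5 + (-11)²))) = √(-62 + 5/(2*(-5 + 121))) = √(-62 + (5/2)/116) = √(-62 + (5/2)*(1/116)) = √(-62 + 5/232) = √(-14379/232) = I*√833982/116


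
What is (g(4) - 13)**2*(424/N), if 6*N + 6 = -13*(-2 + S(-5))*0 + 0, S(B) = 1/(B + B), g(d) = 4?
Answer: -34344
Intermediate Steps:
S(B) = 1/(2*B)
N = -1 (N = -1 + (-13*(-2 + (1/2)/(-5))*0 + 0)/6 = -1 + (-13*(-2 + (1/2)*(-1/5))*0 + 0)/6 = -1 + (-13*(-2 - 1/10)*0 + 0)/6 = -1 + (-(-273)*0/10 + 0)/6 = -1 + (-13*0 + 0)/6 = -1 + (0 + 0)/6 = -1 + (1/6)*0 = -1 + 0 = -1)
(g(4) - 13)**2*(424/N) = (4 - 13)**2*(424/(-1)) = (-9)**2*(424*(-1)) = 81*(-424) = -34344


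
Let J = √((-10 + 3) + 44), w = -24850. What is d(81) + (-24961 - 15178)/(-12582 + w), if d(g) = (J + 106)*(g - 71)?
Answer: 39718059/37432 + 10*√37 ≈ 1121.9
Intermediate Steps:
J = √37 (J = √(-7 + 44) = √37 ≈ 6.0828)
d(g) = (-71 + g)*(106 + √37) (d(g) = (√37 + 106)*(g - 71) = (106 + √37)*(-71 + g) = (-71 + g)*(106 + √37))
d(81) + (-24961 - 15178)/(-12582 + w) = (-7526 - 71*√37 + 106*81 + 81*√37) + (-24961 - 15178)/(-12582 - 24850) = (-7526 - 71*√37 + 8586 + 81*√37) - 40139/(-37432) = (1060 + 10*√37) - 40139*(-1/37432) = (1060 + 10*√37) + 40139/37432 = 39718059/37432 + 10*√37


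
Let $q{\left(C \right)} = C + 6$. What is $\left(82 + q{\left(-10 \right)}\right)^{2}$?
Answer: $6084$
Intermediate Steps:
$q{\left(C \right)} = 6 + C$
$\left(82 + q{\left(-10 \right)}\right)^{2} = \left(82 + \left(6 - 10\right)\right)^{2} = \left(82 - 4\right)^{2} = 78^{2} = 6084$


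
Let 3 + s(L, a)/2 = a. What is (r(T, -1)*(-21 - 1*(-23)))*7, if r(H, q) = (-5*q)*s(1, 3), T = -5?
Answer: 0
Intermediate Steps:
s(L, a) = -6 + 2*a
r(H, q) = 0 (r(H, q) = (-5*q)*(-6 + 2*3) = (-5*q)*(-6 + 6) = -5*q*0 = 0)
(r(T, -1)*(-21 - 1*(-23)))*7 = (0*(-21 - 1*(-23)))*7 = (0*(-21 + 23))*7 = (0*2)*7 = 0*7 = 0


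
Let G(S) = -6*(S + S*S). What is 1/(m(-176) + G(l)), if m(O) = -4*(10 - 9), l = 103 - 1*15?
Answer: -1/46996 ≈ -2.1278e-5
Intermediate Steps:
l = 88 (l = 103 - 15 = 88)
m(O) = -4 (m(O) = -4*1 = -4)
G(S) = -6*S - 6*S² (G(S) = -6*(S + S²) = -6*S - 6*S²)
1/(m(-176) + G(l)) = 1/(-4 - 6*88*(1 + 88)) = 1/(-4 - 6*88*89) = 1/(-4 - 46992) = 1/(-46996) = -1/46996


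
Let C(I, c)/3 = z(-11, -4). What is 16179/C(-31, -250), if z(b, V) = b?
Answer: -5393/11 ≈ -490.27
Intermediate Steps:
C(I, c) = -33 (C(I, c) = 3*(-11) = -33)
16179/C(-31, -250) = 16179/(-33) = 16179*(-1/33) = -5393/11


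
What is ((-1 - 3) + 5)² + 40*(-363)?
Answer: -14519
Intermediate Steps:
((-1 - 3) + 5)² + 40*(-363) = (-4 + 5)² - 14520 = 1² - 14520 = 1 - 14520 = -14519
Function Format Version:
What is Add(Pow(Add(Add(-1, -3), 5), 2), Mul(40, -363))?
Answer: -14519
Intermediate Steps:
Add(Pow(Add(Add(-1, -3), 5), 2), Mul(40, -363)) = Add(Pow(Add(-4, 5), 2), -14520) = Add(Pow(1, 2), -14520) = Add(1, -14520) = -14519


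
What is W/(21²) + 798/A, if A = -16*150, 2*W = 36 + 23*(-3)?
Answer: -21751/58800 ≈ -0.36992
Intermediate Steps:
W = -33/2 (W = (36 + 23*(-3))/2 = (36 - 69)/2 = (½)*(-33) = -33/2 ≈ -16.500)
A = -2400
W/(21²) + 798/A = -33/(2*(21²)) + 798/(-2400) = -33/2/441 + 798*(-1/2400) = -33/2*1/441 - 133/400 = -11/294 - 133/400 = -21751/58800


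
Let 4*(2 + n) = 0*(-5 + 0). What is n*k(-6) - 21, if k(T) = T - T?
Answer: -21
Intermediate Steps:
n = -2 (n = -2 + (0*(-5 + 0))/4 = -2 + (0*(-5))/4 = -2 + (1/4)*0 = -2 + 0 = -2)
k(T) = 0
n*k(-6) - 21 = -2*0 - 21 = 0 - 21 = -21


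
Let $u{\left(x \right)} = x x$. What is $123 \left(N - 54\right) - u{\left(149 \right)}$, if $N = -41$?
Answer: $-33886$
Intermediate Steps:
$u{\left(x \right)} = x^{2}$
$123 \left(N - 54\right) - u{\left(149 \right)} = 123 \left(-41 - 54\right) - 149^{2} = 123 \left(-41 - 54\right) - 22201 = 123 \left(-95\right) - 22201 = -11685 - 22201 = -33886$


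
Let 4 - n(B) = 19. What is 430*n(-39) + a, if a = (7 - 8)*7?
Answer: -6457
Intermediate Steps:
n(B) = -15 (n(B) = 4 - 1*19 = 4 - 19 = -15)
a = -7 (a = -1*7 = -7)
430*n(-39) + a = 430*(-15) - 7 = -6450 - 7 = -6457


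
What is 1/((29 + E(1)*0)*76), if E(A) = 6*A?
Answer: 1/2204 ≈ 0.00045372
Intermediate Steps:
1/((29 + E(1)*0)*76) = 1/((29 + (6*1)*0)*76) = 1/((29 + 6*0)*76) = 1/((29 + 0)*76) = 1/(29*76) = 1/2204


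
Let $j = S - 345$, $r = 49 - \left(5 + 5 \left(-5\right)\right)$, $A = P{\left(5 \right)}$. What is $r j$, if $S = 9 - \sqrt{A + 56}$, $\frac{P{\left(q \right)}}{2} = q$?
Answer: $-23184 - 69 \sqrt{66} \approx -23745.0$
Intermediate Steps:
$P{\left(q \right)} = 2 q$
$A = 10$ ($A = 2 \cdot 5 = 10$)
$S = 9 - \sqrt{66}$ ($S = 9 - \sqrt{10 + 56} = 9 - \sqrt{66} \approx 0.87596$)
$r = 69$ ($r = 49 - \left(5 - 25\right) = 49 - -20 = 49 + 20 = 69$)
$j = -336 - \sqrt{66}$ ($j = \left(9 - \sqrt{66}\right) - 345 = -336 - \sqrt{66} \approx -344.12$)
$r j = 69 \left(-336 - \sqrt{66}\right) = -23184 - 69 \sqrt{66}$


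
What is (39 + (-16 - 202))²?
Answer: 32041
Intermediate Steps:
(39 + (-16 - 202))² = (39 - 218)² = (-179)² = 32041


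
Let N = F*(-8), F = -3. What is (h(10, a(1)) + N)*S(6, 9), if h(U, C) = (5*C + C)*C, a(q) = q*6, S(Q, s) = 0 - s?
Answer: -2160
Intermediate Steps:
S(Q, s) = -s
a(q) = 6*q
h(U, C) = 6*C**2 (h(U, C) = (6*C)*C = 6*C**2)
N = 24 (N = -3*(-8) = 24)
(h(10, a(1)) + N)*S(6, 9) = (6*(6*1)**2 + 24)*(-1*9) = (6*6**2 + 24)*(-9) = (6*36 + 24)*(-9) = (216 + 24)*(-9) = 240*(-9) = -2160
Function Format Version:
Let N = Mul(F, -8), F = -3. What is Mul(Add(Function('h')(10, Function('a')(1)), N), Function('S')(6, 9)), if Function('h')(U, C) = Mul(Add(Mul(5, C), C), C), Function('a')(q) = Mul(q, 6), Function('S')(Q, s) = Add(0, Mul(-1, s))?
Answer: -2160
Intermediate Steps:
Function('S')(Q, s) = Mul(-1, s)
Function('a')(q) = Mul(6, q)
Function('h')(U, C) = Mul(6, Pow(C, 2)) (Function('h')(U, C) = Mul(Mul(6, C), C) = Mul(6, Pow(C, 2)))
N = 24 (N = Mul(-3, -8) = 24)
Mul(Add(Function('h')(10, Function('a')(1)), N), Function('S')(6, 9)) = Mul(Add(Mul(6, Pow(Mul(6, 1), 2)), 24), Mul(-1, 9)) = Mul(Add(Mul(6, Pow(6, 2)), 24), -9) = Mul(Add(Mul(6, 36), 24), -9) = Mul(Add(216, 24), -9) = Mul(240, -9) = -2160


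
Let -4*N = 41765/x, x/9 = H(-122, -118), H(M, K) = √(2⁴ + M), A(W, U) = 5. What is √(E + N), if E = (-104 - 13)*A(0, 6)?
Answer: √(-236630160 + 4427090*I*√106)/636 ≈ 2.3188 + 24.298*I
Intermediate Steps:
H(M, K) = √(16 + M)
E = -585 (E = (-104 - 13)*5 = -117*5 = -585)
x = 9*I*√106 (x = 9*√(16 - 122) = 9*√(-106) = 9*(I*√106) = 9*I*√106 ≈ 92.661*I)
N = 41765*I*√106/3816 (N = -41765/(4*(9*I*√106)) = -41765*(-I*√106/954)/4 = -(-41765)*I*√106/3816 = 41765*I*√106/3816 ≈ 112.68*I)
√(E + N) = √(-585 + 41765*I*√106/3816)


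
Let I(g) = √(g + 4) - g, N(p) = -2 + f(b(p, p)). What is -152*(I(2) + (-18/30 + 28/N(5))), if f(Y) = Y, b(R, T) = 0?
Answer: 12616/5 - 152*√6 ≈ 2150.9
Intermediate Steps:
N(p) = -2 (N(p) = -2 + 0 = -2)
I(g) = √(4 + g) - g
-152*(I(2) + (-18/30 + 28/N(5))) = -152*((√(4 + 2) - 1*2) + (-18/30 + 28/(-2))) = -152*((√6 - 2) + (-18*1/30 + 28*(-½))) = -152*((-2 + √6) + (-⅗ - 14)) = -152*((-2 + √6) - 73/5) = -152*(-83/5 + √6) = 12616/5 - 152*√6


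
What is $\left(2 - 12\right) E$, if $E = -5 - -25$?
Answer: $-200$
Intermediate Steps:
$E = 20$ ($E = -5 + 25 = 20$)
$\left(2 - 12\right) E = \left(2 - 12\right) 20 = \left(-10\right) 20 = -200$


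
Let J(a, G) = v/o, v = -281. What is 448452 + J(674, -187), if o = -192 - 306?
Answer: 223329377/498 ≈ 4.4845e+5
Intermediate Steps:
o = -498
J(a, G) = 281/498 (J(a, G) = -281/(-498) = -281*(-1/498) = 281/498)
448452 + J(674, -187) = 448452 + 281/498 = 223329377/498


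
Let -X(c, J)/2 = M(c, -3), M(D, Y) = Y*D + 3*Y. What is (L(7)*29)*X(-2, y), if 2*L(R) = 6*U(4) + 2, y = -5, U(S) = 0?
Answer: 174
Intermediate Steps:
M(D, Y) = 3*Y + D*Y (M(D, Y) = D*Y + 3*Y = 3*Y + D*Y)
X(c, J) = 18 + 6*c (X(c, J) = -(-6)*(3 + c) = -2*(-9 - 3*c) = 18 + 6*c)
L(R) = 1 (L(R) = (6*0 + 2)/2 = (0 + 2)/2 = (½)*2 = 1)
(L(7)*29)*X(-2, y) = (1*29)*(18 + 6*(-2)) = 29*(18 - 12) = 29*6 = 174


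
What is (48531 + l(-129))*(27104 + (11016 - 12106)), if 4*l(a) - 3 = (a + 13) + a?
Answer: 1260911587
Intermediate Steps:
l(a) = 4 + a/2 (l(a) = ¾ + ((a + 13) + a)/4 = ¾ + ((13 + a) + a)/4 = ¾ + (13 + 2*a)/4 = ¾ + (13/4 + a/2) = 4 + a/2)
(48531 + l(-129))*(27104 + (11016 - 12106)) = (48531 + (4 + (½)*(-129)))*(27104 + (11016 - 12106)) = (48531 + (4 - 129/2))*(27104 - 1090) = (48531 - 121/2)*26014 = (96941/2)*26014 = 1260911587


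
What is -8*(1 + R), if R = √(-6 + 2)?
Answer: -8 - 16*I ≈ -8.0 - 16.0*I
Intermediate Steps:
R = 2*I (R = √(-4) = 2*I ≈ 2.0*I)
-8*(1 + R) = -8*(1 + 2*I) = -8 - 16*I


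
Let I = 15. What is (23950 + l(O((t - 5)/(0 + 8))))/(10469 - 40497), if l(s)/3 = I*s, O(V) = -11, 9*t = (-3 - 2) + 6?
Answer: -23455/30028 ≈ -0.78110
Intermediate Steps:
t = 1/9 (t = ((-3 - 2) + 6)/9 = (-5 + 6)/9 = (1/9)*1 = 1/9 ≈ 0.11111)
l(s) = 45*s (l(s) = 3*(15*s) = 45*s)
(23950 + l(O((t - 5)/(0 + 8))))/(10469 - 40497) = (23950 + 45*(-11))/(10469 - 40497) = (23950 - 495)/(-30028) = 23455*(-1/30028) = -23455/30028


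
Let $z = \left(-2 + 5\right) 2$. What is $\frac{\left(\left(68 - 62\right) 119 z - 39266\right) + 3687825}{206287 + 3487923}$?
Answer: $\frac{3652843}{3694210} \approx 0.9888$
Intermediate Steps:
$z = 6$ ($z = 3 \cdot 2 = 6$)
$\frac{\left(\left(68 - 62\right) 119 z - 39266\right) + 3687825}{206287 + 3487923} = \frac{\left(\left(68 - 62\right) 119 \cdot 6 - 39266\right) + 3687825}{206287 + 3487923} = \frac{\left(\left(68 - 62\right) 119 \cdot 6 - 39266\right) + 3687825}{3694210} = \left(\left(6 \cdot 119 \cdot 6 - 39266\right) + 3687825\right) \frac{1}{3694210} = \left(\left(714 \cdot 6 - 39266\right) + 3687825\right) \frac{1}{3694210} = \left(\left(4284 - 39266\right) + 3687825\right) \frac{1}{3694210} = \left(-34982 + 3687825\right) \frac{1}{3694210} = 3652843 \cdot \frac{1}{3694210} = \frac{3652843}{3694210}$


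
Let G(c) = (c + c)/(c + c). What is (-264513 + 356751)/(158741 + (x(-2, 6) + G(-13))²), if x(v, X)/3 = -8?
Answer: 15373/26545 ≈ 0.57913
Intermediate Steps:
G(c) = 1 (G(c) = (2*c)/((2*c)) = (2*c)*(1/(2*c)) = 1)
x(v, X) = -24 (x(v, X) = 3*(-8) = -24)
(-264513 + 356751)/(158741 + (x(-2, 6) + G(-13))²) = (-264513 + 356751)/(158741 + (-24 + 1)²) = 92238/(158741 + (-23)²) = 92238/(158741 + 529) = 92238/159270 = 92238*(1/159270) = 15373/26545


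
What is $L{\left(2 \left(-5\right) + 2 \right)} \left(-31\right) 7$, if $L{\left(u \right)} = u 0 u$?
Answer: $0$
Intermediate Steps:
$L{\left(u \right)} = 0$ ($L{\left(u \right)} = 0 u = 0$)
$L{\left(2 \left(-5\right) + 2 \right)} \left(-31\right) 7 = 0 \left(-31\right) 7 = 0 \cdot 7 = 0$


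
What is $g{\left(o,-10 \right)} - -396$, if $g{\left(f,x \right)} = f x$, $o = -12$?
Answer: $516$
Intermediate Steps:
$g{\left(o,-10 \right)} - -396 = \left(-12\right) \left(-10\right) - -396 = 120 + 396 = 516$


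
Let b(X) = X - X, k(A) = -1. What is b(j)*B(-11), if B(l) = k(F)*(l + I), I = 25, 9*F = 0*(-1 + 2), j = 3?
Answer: 0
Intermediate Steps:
F = 0 (F = (0*(-1 + 2))/9 = (0*1)/9 = (⅑)*0 = 0)
b(X) = 0
B(l) = -25 - l (B(l) = -(l + 25) = -(25 + l) = -25 - l)
b(j)*B(-11) = 0*(-25 - 1*(-11)) = 0*(-25 + 11) = 0*(-14) = 0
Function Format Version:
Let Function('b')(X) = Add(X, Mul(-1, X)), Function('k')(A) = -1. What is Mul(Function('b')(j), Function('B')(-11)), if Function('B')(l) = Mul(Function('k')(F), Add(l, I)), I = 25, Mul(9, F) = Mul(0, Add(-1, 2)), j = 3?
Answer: 0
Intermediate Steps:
F = 0 (F = Mul(Rational(1, 9), Mul(0, Add(-1, 2))) = Mul(Rational(1, 9), Mul(0, 1)) = Mul(Rational(1, 9), 0) = 0)
Function('b')(X) = 0
Function('B')(l) = Add(-25, Mul(-1, l)) (Function('B')(l) = Mul(-1, Add(l, 25)) = Mul(-1, Add(25, l)) = Add(-25, Mul(-1, l)))
Mul(Function('b')(j), Function('B')(-11)) = Mul(0, Add(-25, Mul(-1, -11))) = Mul(0, Add(-25, 11)) = Mul(0, -14) = 0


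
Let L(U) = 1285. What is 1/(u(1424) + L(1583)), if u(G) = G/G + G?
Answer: 1/2710 ≈ 0.00036900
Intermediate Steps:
u(G) = 1 + G
1/(u(1424) + L(1583)) = 1/((1 + 1424) + 1285) = 1/(1425 + 1285) = 1/2710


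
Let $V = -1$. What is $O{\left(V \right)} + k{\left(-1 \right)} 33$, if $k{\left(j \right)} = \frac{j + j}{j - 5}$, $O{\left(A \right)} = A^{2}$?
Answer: $12$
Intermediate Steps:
$k{\left(j \right)} = \frac{2 j}{-5 + j}$
$O{\left(V \right)} + k{\left(-1 \right)} 33 = \left(-1\right)^{2} + 2 \left(-1\right) \frac{1}{-5 - 1} \cdot 33 = 1 + 2 \left(-1\right) \frac{1}{-6} \cdot 33 = 1 + 2 \left(-1\right) \left(- \frac{1}{6}\right) 33 = 1 + \frac{1}{3} \cdot 33 = 1 + 11 = 12$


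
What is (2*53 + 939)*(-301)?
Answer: -314545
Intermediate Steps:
(2*53 + 939)*(-301) = (106 + 939)*(-301) = 1045*(-301) = -314545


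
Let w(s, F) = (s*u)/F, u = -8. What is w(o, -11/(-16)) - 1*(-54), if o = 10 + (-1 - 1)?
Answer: -430/11 ≈ -39.091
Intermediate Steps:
o = 8 (o = 10 - 2 = 8)
w(s, F) = -8*s/F (w(s, F) = (s*(-8))/F = (-8*s)/F = -8*s/F)
w(o, -11/(-16)) - 1*(-54) = -8*8/(-11/(-16)) - 1*(-54) = -8*8/(-11*(-1/16)) + 54 = -8*8/11/16 + 54 = -8*8*16/11 + 54 = -1024/11 + 54 = -430/11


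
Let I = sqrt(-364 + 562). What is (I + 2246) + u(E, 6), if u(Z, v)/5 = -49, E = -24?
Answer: 2001 + 3*sqrt(22) ≈ 2015.1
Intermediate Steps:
I = 3*sqrt(22) (I = sqrt(198) = 3*sqrt(22) ≈ 14.071)
u(Z, v) = -245 (u(Z, v) = 5*(-49) = -245)
(I + 2246) + u(E, 6) = (3*sqrt(22) + 2246) - 245 = (2246 + 3*sqrt(22)) - 245 = 2001 + 3*sqrt(22)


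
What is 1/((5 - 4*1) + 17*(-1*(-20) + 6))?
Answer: 1/443 ≈ 0.0022573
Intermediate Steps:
1/((5 - 4*1) + 17*(-1*(-20) + 6)) = 1/((5 - 4) + 17*(20 + 6)) = 1/(1 + 17*26) = 1/(1 + 442) = 1/443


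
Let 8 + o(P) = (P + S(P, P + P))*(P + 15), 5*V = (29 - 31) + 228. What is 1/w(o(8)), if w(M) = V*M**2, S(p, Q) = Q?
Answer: 5/66881536 ≈ 7.4759e-8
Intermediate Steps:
V = 226/5 (V = ((29 - 31) + 228)/5 = (-2 + 228)/5 = (1/5)*226 = 226/5 ≈ 45.200)
o(P) = -8 + 3*P*(15 + P) (o(P) = -8 + (P + (P + P))*(P + 15) = -8 + (P + 2*P)*(15 + P) = -8 + (3*P)*(15 + P) = -8 + 3*P*(15 + P))
w(M) = 226*M**2/5
1/w(o(8)) = 1/(226*(-8 + 3*8**2 + 45*8)**2/5) = 1/(226*(-8 + 3*64 + 360)**2/5) = 1/(226*(-8 + 192 + 360)**2/5) = 1/((226/5)*544**2) = 1/((226/5)*295936) = 1/(66881536/5) = 5/66881536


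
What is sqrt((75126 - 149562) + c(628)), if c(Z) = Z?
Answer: 4*I*sqrt(4613) ≈ 271.68*I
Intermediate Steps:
sqrt((75126 - 149562) + c(628)) = sqrt((75126 - 149562) + 628) = sqrt(-74436 + 628) = sqrt(-73808) = 4*I*sqrt(4613)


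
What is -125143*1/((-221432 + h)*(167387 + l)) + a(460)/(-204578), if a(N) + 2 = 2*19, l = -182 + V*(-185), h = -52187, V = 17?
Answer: -795218044193/4591746370957460 ≈ -0.00017318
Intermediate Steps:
l = -3327 (l = -182 + 17*(-185) = -182 - 3145 = -3327)
a(N) = 36 (a(N) = -2 + 2*19 = -2 + 38 = 36)
-125143*1/((-221432 + h)*(167387 + l)) + a(460)/(-204578) = -125143*1/((-221432 - 52187)*(167387 - 3327)) + 36/(-204578) = -125143/(164060*(-273619)) + 36*(-1/204578) = -125143/(-44889933140) - 18/102289 = -125143*(-1/44889933140) - 18/102289 = 125143/44889933140 - 18/102289 = -795218044193/4591746370957460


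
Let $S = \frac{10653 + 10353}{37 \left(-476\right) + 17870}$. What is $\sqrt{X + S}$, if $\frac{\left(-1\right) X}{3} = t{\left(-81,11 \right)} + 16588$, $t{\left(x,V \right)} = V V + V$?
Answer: $\frac{i \sqrt{92595297}}{43} \approx 223.78 i$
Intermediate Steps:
$S = \frac{3501}{43}$ ($S = \frac{21006}{-17612 + 17870} = \frac{21006}{258} = 21006 \cdot \frac{1}{258} = \frac{3501}{43} \approx 81.419$)
$t{\left(x,V \right)} = V + V^{2}$ ($t{\left(x,V \right)} = V^{2} + V = V + V^{2}$)
$X = -50160$ ($X = - 3 \left(11 \left(1 + 11\right) + 16588\right) = - 3 \left(11 \cdot 12 + 16588\right) = - 3 \left(132 + 16588\right) = \left(-3\right) 16720 = -50160$)
$\sqrt{X + S} = \sqrt{-50160 + \frac{3501}{43}} = \sqrt{- \frac{2153379}{43}} = \frac{i \sqrt{92595297}}{43}$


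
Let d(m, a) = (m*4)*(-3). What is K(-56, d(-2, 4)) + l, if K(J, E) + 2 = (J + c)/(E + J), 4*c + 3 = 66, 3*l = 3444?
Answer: 146849/128 ≈ 1147.3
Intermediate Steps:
l = 1148 (l = (⅓)*3444 = 1148)
c = 63/4 (c = -¾ + (¼)*66 = -¾ + 33/2 = 63/4 ≈ 15.750)
d(m, a) = -12*m (d(m, a) = (4*m)*(-3) = -12*m)
K(J, E) = -2 + (63/4 + J)/(E + J) (K(J, E) = -2 + (J + 63/4)/(E + J) = -2 + (63/4 + J)/(E + J))
K(-56, d(-2, 4)) + l = (63/4 - 1*(-56) - (-24)*(-2))/(-12*(-2) - 56) + 1148 = (63/4 + 56 - 2*24)/(24 - 56) + 1148 = (63/4 + 56 - 48)/(-32) + 1148 = -1/32*95/4 + 1148 = -95/128 + 1148 = 146849/128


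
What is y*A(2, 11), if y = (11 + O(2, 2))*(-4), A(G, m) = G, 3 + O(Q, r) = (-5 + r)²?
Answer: -136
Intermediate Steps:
O(Q, r) = -3 + (-5 + r)²
y = -68 (y = (11 + (-3 + (-5 + 2)²))*(-4) = (11 + (-3 + (-3)²))*(-4) = (11 + (-3 + 9))*(-4) = (11 + 6)*(-4) = 17*(-4) = -68)
y*A(2, 11) = -68*2 = -136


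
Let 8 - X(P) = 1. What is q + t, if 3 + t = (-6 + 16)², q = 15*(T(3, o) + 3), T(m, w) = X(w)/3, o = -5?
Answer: 177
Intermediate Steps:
X(P) = 7 (X(P) = 8 - 1*1 = 8 - 1 = 7)
T(m, w) = 7/3
q = 80 (q = 15*(7/3 + 3) = 15*(16/3) = 80)
t = 97 (t = -3 + (-6 + 16)² = -3 + 10² = -3 + 100 = 97)
q + t = 80 + 97 = 177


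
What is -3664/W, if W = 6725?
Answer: -3664/6725 ≈ -0.54483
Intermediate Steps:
-3664/W = -3664/6725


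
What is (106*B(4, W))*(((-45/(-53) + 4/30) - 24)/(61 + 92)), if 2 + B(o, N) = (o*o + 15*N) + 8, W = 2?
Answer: -1903096/2295 ≈ -829.24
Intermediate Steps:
B(o, N) = 6 + o² + 15*N (B(o, N) = -2 + ((o*o + 15*N) + 8) = -2 + ((o² + 15*N) + 8) = -2 + (8 + o² + 15*N) = 6 + o² + 15*N)
(106*B(4, W))*(((-45/(-53) + 4/30) - 24)/(61 + 92)) = (106*(6 + 4² + 15*2))*(((-45/(-53) + 4/30) - 24)/(61 + 92)) = (106*(6 + 16 + 30))*(((-45*(-1/53) + 4*(1/30)) - 24)/153) = (106*52)*(((45/53 + 2/15) - 24)*(1/153)) = 5512*((781/795 - 24)*(1/153)) = 5512*(-18299/795*1/153) = 5512*(-18299/121635) = -1903096/2295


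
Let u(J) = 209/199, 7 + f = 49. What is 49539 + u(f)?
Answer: 9858470/199 ≈ 49540.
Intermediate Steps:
f = 42 (f = -7 + 49 = 42)
u(J) = 209/199 (u(J) = 209*(1/199) = 209/199)
49539 + u(f) = 49539 + 209/199 = 9858470/199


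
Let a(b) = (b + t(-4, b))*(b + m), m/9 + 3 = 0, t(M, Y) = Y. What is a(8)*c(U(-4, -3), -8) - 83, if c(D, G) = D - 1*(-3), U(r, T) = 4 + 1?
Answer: -2515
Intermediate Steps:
m = -27 (m = -27 + 9*0 = -27 + 0 = -27)
U(r, T) = 5
c(D, G) = 3 + D (c(D, G) = D + 3 = 3 + D)
a(b) = 2*b*(-27 + b) (a(b) = (b + b)*(b - 27) = (2*b)*(-27 + b) = 2*b*(-27 + b))
a(8)*c(U(-4, -3), -8) - 83 = (2*8*(-27 + 8))*(3 + 5) - 83 = (2*8*(-19))*8 - 83 = -304*8 - 83 = -2432 - 83 = -2515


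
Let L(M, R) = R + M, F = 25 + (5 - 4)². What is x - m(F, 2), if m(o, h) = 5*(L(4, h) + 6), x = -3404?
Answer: -3464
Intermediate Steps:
F = 26 (F = 25 + 1² = 25 + 1 = 26)
L(M, R) = M + R
m(o, h) = 50 + 5*h (m(o, h) = 5*((4 + h) + 6) = 5*(10 + h) = 50 + 5*h)
x - m(F, 2) = -3404 - (50 + 5*2) = -3404 - (50 + 10) = -3404 - 1*60 = -3404 - 60 = -3464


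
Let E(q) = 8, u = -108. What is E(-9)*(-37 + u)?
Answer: -1160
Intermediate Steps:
E(-9)*(-37 + u) = 8*(-37 - 108) = 8*(-145) = -1160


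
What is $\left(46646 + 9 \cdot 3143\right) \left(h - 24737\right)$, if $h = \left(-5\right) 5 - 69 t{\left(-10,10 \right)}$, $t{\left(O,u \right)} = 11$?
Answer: $-1912365093$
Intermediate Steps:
$h = -784$ ($h = \left(-5\right) 5 - 759 = -25 - 759 = -784$)
$\left(46646 + 9 \cdot 3143\right) \left(h - 24737\right) = \left(46646 + 9 \cdot 3143\right) \left(-784 - 24737\right) = \left(46646 + 28287\right) \left(-25521\right) = 74933 \left(-25521\right) = -1912365093$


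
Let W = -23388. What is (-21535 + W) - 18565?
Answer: -63488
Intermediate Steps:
(-21535 + W) - 18565 = (-21535 - 23388) - 18565 = -44923 - 18565 = -63488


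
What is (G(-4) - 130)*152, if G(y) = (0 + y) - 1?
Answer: -20520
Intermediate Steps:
G(y) = -1 + y (G(y) = y - 1 = -1 + y)
(G(-4) - 130)*152 = ((-1 - 4) - 130)*152 = (-5 - 130)*152 = -135*152 = -20520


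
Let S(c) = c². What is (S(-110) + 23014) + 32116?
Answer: 67230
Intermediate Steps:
(S(-110) + 23014) + 32116 = ((-110)² + 23014) + 32116 = (12100 + 23014) + 32116 = 35114 + 32116 = 67230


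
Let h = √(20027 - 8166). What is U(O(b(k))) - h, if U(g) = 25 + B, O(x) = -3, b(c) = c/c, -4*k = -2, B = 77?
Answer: 102 - √11861 ≈ -6.9082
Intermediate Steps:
k = ½ (k = -¼*(-2) = ½ ≈ 0.50000)
b(c) = 1
U(g) = 102 (U(g) = 25 + 77 = 102)
h = √11861 ≈ 108.91
U(O(b(k))) - h = 102 - √11861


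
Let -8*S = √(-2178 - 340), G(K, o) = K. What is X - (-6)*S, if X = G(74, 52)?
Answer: 74 - 3*I*√2518/4 ≈ 74.0 - 37.635*I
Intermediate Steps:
S = -I*√2518/8 (S = -√(-2178 - 340)/8 = -I*√2518/8 ≈ -6.2725*I)
X = 74
X - (-6)*S = 74 - (-6)*(-I*√2518/8) = 74 - 3*I*√2518/4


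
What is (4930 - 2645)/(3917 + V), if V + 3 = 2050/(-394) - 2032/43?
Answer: 3871247/6542223 ≈ 0.59173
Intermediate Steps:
V = -469792/8471 (V = -3 + (2050/(-394) - 2032/43) = -3 + (2050*(-1/394) - 2032*1/43) = -3 + (-1025/197 - 2032/43) = -3 - 444379/8471 = -469792/8471 ≈ -55.459)
(4930 - 2645)/(3917 + V) = (4930 - 2645)/(3917 - 469792/8471) = 2285/(32711115/8471) = 2285*(8471/32711115) = 3871247/6542223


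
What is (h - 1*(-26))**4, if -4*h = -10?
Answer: 10556001/16 ≈ 6.5975e+5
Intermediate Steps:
h = 5/2 (h = -1/4*(-10) = 5/2 ≈ 2.5000)
(h - 1*(-26))**4 = (5/2 - 1*(-26))**4 = (5/2 + 26)**4 = (57/2)**4 = 10556001/16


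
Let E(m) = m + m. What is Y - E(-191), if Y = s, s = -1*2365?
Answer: -1983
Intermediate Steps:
E(m) = 2*m
s = -2365
Y = -2365
Y - E(-191) = -2365 - 2*(-191) = -2365 - 1*(-382) = -2365 + 382 = -1983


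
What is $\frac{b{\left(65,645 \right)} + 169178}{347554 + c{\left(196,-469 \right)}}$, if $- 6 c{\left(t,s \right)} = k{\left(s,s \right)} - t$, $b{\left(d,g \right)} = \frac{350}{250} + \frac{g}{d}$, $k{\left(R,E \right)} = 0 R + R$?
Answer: $\frac{65983836}{135589285} \approx 0.48664$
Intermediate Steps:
$k{\left(R,E \right)} = R$ ($k{\left(R,E \right)} = 0 + R = R$)
$b{\left(d,g \right)} = \frac{7}{5} + \frac{g}{d}$ ($b{\left(d,g \right)} = 350 \cdot \frac{1}{250} + \frac{g}{d} = \frac{7}{5} + \frac{g}{d}$)
$c{\left(t,s \right)} = - \frac{s}{6} + \frac{t}{6}$ ($c{\left(t,s \right)} = - \frac{s - t}{6} = - \frac{s}{6} + \frac{t}{6}$)
$\frac{b{\left(65,645 \right)} + 169178}{347554 + c{\left(196,-469 \right)}} = \frac{\left(\frac{7}{5} + \frac{645}{65}\right) + 169178}{347554 + \left(\left(- \frac{1}{6}\right) \left(-469\right) + \frac{1}{6} \cdot 196\right)} = \frac{\left(\frac{7}{5} + 645 \cdot \frac{1}{65}\right) + 169178}{347554 + \left(\frac{469}{6} + \frac{98}{3}\right)} = \frac{\left(\frac{7}{5} + \frac{129}{13}\right) + 169178}{347554 + \frac{665}{6}} = \frac{\frac{736}{65} + 169178}{\frac{2085989}{6}} = \frac{10997306}{65} \cdot \frac{6}{2085989} = \frac{65983836}{135589285}$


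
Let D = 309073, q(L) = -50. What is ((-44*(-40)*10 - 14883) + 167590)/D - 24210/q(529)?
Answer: 749117268/1545365 ≈ 484.75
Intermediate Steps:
((-44*(-40)*10 - 14883) + 167590)/D - 24210/q(529) = ((-44*(-40)*10 - 14883) + 167590)/309073 - 24210/(-50) = ((1760*10 - 14883) + 167590)*(1/309073) - 24210*(-1/50) = ((17600 - 14883) + 167590)*(1/309073) + 2421/5 = (2717 + 167590)*(1/309073) + 2421/5 = 170307*(1/309073) + 2421/5 = 170307/309073 + 2421/5 = 749117268/1545365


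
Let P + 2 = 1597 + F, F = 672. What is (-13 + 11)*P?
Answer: -4534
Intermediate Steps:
P = 2267 (P = -2 + (1597 + 672) = -2 + 2269 = 2267)
(-13 + 11)*P = (-13 + 11)*2267 = -2*2267 = -4534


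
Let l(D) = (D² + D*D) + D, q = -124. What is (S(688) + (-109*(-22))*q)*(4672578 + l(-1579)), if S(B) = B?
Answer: -2865026943384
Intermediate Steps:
l(D) = D + 2*D² (l(D) = (D² + D²) + D = 2*D² + D = D + 2*D²)
(S(688) + (-109*(-22))*q)*(4672578 + l(-1579)) = (688 - 109*(-22)*(-124))*(4672578 - 1579*(1 + 2*(-1579))) = (688 + 2398*(-124))*(4672578 - 1579*(1 - 3158)) = (688 - 297352)*(4672578 - 1579*(-3157)) = -296664*(4672578 + 4984903) = -296664*9657481 = -2865026943384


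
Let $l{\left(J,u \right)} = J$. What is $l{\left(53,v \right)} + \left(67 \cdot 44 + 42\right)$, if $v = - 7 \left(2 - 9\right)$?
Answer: $3043$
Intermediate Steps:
$v = 49$ ($v = - 7 \left(2 - 9\right) = \left(-7\right) \left(-7\right) = 49$)
$l{\left(53,v \right)} + \left(67 \cdot 44 + 42\right) = 53 + \left(67 \cdot 44 + 42\right) = 53 + \left(2948 + 42\right) = 53 + 2990 = 3043$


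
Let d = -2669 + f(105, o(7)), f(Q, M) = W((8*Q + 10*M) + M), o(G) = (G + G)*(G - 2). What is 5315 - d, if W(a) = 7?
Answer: 7977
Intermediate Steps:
o(G) = 2*G*(-2 + G) (o(G) = (2*G)*(-2 + G) = 2*G*(-2 + G))
f(Q, M) = 7
d = -2662 (d = -2669 + 7 = -2662)
5315 - d = 5315 - 1*(-2662) = 5315 + 2662 = 7977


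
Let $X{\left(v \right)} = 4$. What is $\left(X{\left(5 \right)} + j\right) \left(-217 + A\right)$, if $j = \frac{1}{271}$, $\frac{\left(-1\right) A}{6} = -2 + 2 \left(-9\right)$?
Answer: $- \frac{105245}{271} \approx -388.36$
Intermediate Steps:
$A = 120$ ($A = - 6 \left(-2 + 2 \left(-9\right)\right) = - 6 \left(-2 - 18\right) = \left(-6\right) \left(-20\right) = 120$)
$j = \frac{1}{271} \approx 0.00369$
$\left(X{\left(5 \right)} + j\right) \left(-217 + A\right) = \left(4 + \frac{1}{271}\right) \left(-217 + 120\right) = \frac{1085}{271} \left(-97\right) = - \frac{105245}{271}$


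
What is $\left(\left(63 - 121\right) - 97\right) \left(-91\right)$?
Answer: $14105$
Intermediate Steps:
$\left(\left(63 - 121\right) - 97\right) \left(-91\right) = \left(-58 - 97\right) \left(-91\right) = \left(-155\right) \left(-91\right) = 14105$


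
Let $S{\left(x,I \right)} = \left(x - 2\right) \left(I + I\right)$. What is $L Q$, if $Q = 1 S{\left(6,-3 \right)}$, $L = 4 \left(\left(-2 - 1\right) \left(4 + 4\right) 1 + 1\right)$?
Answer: $2208$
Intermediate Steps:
$S{\left(x,I \right)} = 2 I \left(-2 + x\right)$ ($S{\left(x,I \right)} = \left(-2 + x\right) 2 I = 2 I \left(-2 + x\right)$)
$L = -92$ ($L = 4 \left(\left(-3\right) 8 \cdot 1 + 1\right) = 4 \left(\left(-24\right) 1 + 1\right) = 4 \left(-24 + 1\right) = 4 \left(-23\right) = -92$)
$Q = -24$ ($Q = 1 \cdot 2 \left(-3\right) \left(-2 + 6\right) = 1 \cdot 2 \left(-3\right) 4 = 1 \left(-24\right) = -24$)
$L Q = \left(-92\right) \left(-24\right) = 2208$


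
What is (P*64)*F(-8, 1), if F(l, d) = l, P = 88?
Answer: -45056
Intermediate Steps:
(P*64)*F(-8, 1) = (88*64)*(-8) = 5632*(-8) = -45056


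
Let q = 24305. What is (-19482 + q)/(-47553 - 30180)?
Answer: -4823/77733 ≈ -0.062046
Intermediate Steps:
(-19482 + q)/(-47553 - 30180) = (-19482 + 24305)/(-47553 - 30180) = 4823/(-77733) = 4823*(-1/77733) = -4823/77733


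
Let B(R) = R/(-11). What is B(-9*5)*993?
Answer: 44685/11 ≈ 4062.3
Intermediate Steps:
B(R) = -R/11
B(-9*5)*993 = -(-9)*5/11*993 = -1/11*(-45)*993 = (45/11)*993 = 44685/11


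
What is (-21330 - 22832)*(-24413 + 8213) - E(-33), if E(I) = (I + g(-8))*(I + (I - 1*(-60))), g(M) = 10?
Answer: 715424262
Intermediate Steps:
E(I) = (10 + I)*(60 + 2*I) (E(I) = (I + 10)*(I + (I - 1*(-60))) = (10 + I)*(I + (I + 60)) = (10 + I)*(I + (60 + I)) = (10 + I)*(60 + 2*I))
(-21330 - 22832)*(-24413 + 8213) - E(-33) = (-21330 - 22832)*(-24413 + 8213) - (600 + 2*(-33)**2 + 80*(-33)) = -44162*(-16200) - (600 + 2*1089 - 2640) = 715424400 - (600 + 2178 - 2640) = 715424400 - 1*138 = 715424400 - 138 = 715424262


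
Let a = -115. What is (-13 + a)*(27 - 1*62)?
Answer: 4480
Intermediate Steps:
(-13 + a)*(27 - 1*62) = (-13 - 115)*(27 - 1*62) = -128*(27 - 62) = -128*(-35) = 4480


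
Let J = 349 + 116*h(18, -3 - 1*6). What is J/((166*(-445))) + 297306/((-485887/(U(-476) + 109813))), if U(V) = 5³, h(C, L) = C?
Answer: -2414458904664979/35892472690 ≈ -67269.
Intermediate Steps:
U(V) = 125
J = 2437 (J = 349 + 116*18 = 349 + 2088 = 2437)
J/((166*(-445))) + 297306/((-485887/(U(-476) + 109813))) = 2437/((166*(-445))) + 297306/((-485887/(125 + 109813))) = 2437/(-73870) + 297306/((-485887/109938)) = 2437*(-1/73870) + 297306/((-485887*1/109938)) = -2437/73870 + 297306/(-485887/109938) = -2437/73870 + 297306*(-109938/485887) = -2437/73870 - 32685227028/485887 = -2414458904664979/35892472690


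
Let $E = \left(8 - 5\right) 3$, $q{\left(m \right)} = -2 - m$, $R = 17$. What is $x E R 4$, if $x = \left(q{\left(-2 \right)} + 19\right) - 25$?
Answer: $-3672$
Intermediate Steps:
$E = 9$ ($E = 3 \cdot 3 = 9$)
$x = -6$ ($x = \left(\left(-2 - -2\right) + 19\right) - 25 = \left(\left(-2 + 2\right) + 19\right) - 25 = \left(0 + 19\right) - 25 = 19 - 25 = -6$)
$x E R 4 = \left(-6\right) 9 \cdot 17 \cdot 4 = \left(-54\right) 68 = -3672$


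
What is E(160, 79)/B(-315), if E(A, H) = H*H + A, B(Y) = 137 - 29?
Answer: 6401/108 ≈ 59.268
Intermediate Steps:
B(Y) = 108
E(A, H) = A + H**2 (E(A, H) = H**2 + A = A + H**2)
E(160, 79)/B(-315) = (160 + 79**2)/108 = (160 + 6241)*(1/108) = 6401*(1/108) = 6401/108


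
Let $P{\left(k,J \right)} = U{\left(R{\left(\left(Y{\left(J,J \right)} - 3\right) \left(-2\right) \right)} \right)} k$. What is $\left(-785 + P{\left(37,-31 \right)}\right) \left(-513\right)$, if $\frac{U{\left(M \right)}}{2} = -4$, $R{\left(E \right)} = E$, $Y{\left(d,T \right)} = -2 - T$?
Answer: $554553$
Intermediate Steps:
$U{\left(M \right)} = -8$ ($U{\left(M \right)} = 2 \left(-4\right) = -8$)
$P{\left(k,J \right)} = - 8 k$
$\left(-785 + P{\left(37,-31 \right)}\right) \left(-513\right) = \left(-785 - 296\right) \left(-513\right) = \left(-1081\right) \left(-513\right) = 554553$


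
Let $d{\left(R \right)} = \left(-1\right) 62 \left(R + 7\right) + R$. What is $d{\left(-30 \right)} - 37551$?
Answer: $-36155$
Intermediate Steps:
$d{\left(R \right)} = -434 - 61 R$ ($d{\left(R \right)} = - 62 \left(7 + R\right) + R = \left(-434 - 62 R\right) + R = -434 - 61 R$)
$d{\left(-30 \right)} - 37551 = \left(-434 - -1830\right) - 37551 = \left(-434 + 1830\right) - 37551 = 1396 - 37551 = -36155$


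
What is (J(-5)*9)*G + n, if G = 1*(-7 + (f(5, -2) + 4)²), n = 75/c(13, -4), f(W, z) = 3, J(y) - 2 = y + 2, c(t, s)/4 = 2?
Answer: -2949/8 ≈ -368.63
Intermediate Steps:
c(t, s) = 8 (c(t, s) = 4*2 = 8)
J(y) = 4 + y (J(y) = 2 + (y + 2) = 2 + (2 + y) = 4 + y)
n = 75/8 ≈ 9.3750
G = 42 (G = 1*(-7 + (3 + 4)²) = 1*(-7 + 7²) = 1*(-7 + 49) = 1*42 = 42)
(J(-5)*9)*G + n = ((4 - 5)*9)*42 + 75/8 = -1*9*42 + 75/8 = -9*42 + 75/8 = -378 + 75/8 = -2949/8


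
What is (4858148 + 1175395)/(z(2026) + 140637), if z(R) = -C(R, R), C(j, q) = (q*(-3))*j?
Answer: 2011181/4151555 ≈ 0.48444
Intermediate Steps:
C(j, q) = -3*j*q (C(j, q) = (-3*q)*j = -3*j*q)
z(R) = 3*R**2 (z(R) = -(-3)*R*R = -(-3)*R**2 = 3*R**2)
(4858148 + 1175395)/(z(2026) + 140637) = (4858148 + 1175395)/(3*2026**2 + 140637) = 6033543/(3*4104676 + 140637) = 6033543/(12314028 + 140637) = 6033543/12454665 = 6033543*(1/12454665) = 2011181/4151555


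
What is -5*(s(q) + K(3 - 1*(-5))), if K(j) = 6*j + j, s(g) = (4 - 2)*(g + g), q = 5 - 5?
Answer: -280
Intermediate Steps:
q = 0
s(g) = 4*g (s(g) = 2*(2*g) = 4*g)
K(j) = 7*j
-5*(s(q) + K(3 - 1*(-5))) = -5*(4*0 + 7*(3 - 1*(-5))) = -5*(0 + 7*(3 + 5)) = -5*(0 + 7*8) = -5*(0 + 56) = -5*56 = -280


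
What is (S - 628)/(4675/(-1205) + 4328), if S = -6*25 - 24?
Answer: -193282/1042113 ≈ -0.18547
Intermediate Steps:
S = -174 (S = -150 - 24 = -174)
(S - 628)/(4675/(-1205) + 4328) = (-174 - 628)/(4675/(-1205) + 4328) = -802/(4675*(-1/1205) + 4328) = -802/(-935/241 + 4328) = -802/1042113/241 = -802*241/1042113 = -193282/1042113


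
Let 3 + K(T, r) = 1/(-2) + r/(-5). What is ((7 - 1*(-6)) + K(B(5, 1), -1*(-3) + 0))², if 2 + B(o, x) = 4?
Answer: 7921/100 ≈ 79.210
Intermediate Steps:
B(o, x) = 2 (B(o, x) = -2 + 4 = 2)
K(T, r) = -7/2 - r/5 (K(T, r) = -3 + (1/(-2) + r/(-5)) = -3 + (1*(-½) + r*(-⅕)) = -3 + (-½ - r/5) = -7/2 - r/5)
((7 - 1*(-6)) + K(B(5, 1), -1*(-3) + 0))² = ((7 - 1*(-6)) + (-7/2 - (-1*(-3) + 0)/5))² = ((7 + 6) + (-7/2 - (3 + 0)/5))² = (13 + (-7/2 - ⅕*3))² = (13 + (-7/2 - ⅗))² = (13 - 41/10)² = (89/10)² = 7921/100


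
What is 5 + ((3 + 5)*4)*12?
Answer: 389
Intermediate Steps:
5 + ((3 + 5)*4)*12 = 5 + (8*4)*12 = 5 + 32*12 = 5 + 384 = 389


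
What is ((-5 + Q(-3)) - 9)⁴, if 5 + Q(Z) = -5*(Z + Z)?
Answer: 14641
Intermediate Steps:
Q(Z) = -5 - 10*Z (Q(Z) = -5 - 5*(Z + Z) = -5 - 10*Z)
((-5 + Q(-3)) - 9)⁴ = ((-5 + (-5 - 10*(-3))) - 9)⁴ = ((-5 + (-5 + 30)) - 9)⁴ = ((-5 + 25) - 9)⁴ = (20 - 9)⁴ = 11⁴ = 14641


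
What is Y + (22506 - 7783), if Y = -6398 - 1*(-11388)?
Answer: 19713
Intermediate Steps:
Y = 4990 (Y = -6398 + 11388 = 4990)
Y + (22506 - 7783) = 4990 + (22506 - 7783) = 4990 + 14723 = 19713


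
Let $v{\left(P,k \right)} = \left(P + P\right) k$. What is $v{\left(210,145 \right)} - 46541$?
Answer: $14359$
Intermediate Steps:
$v{\left(P,k \right)} = 2 P k$
$v{\left(210,145 \right)} - 46541 = 2 \cdot 210 \cdot 145 - 46541 = 60900 - 46541 = 14359$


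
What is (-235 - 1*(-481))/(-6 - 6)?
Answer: -41/2 ≈ -20.500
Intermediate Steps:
(-235 - 1*(-481))/(-6 - 6) = (-235 + 481)/(-12) = 246*(-1/12) = -41/2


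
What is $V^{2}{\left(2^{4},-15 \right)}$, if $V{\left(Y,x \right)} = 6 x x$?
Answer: $1822500$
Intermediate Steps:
$V{\left(Y,x \right)} = 6 x^{2}$
$V^{2}{\left(2^{4},-15 \right)} = \left(6 \left(-15\right)^{2}\right)^{2} = \left(6 \cdot 225\right)^{2} = 1350^{2} = 1822500$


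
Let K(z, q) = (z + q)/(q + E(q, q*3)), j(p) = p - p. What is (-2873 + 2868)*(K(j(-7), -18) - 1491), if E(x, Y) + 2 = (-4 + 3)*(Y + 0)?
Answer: 126780/17 ≈ 7457.6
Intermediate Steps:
j(p) = 0
E(x, Y) = -2 - Y (E(x, Y) = -2 + (-4 + 3)*(Y + 0) = -2 - Y)
K(z, q) = (q + z)/(-2 - 2*q) (K(z, q) = (z + q)/(q + (-2 - q*3)) = (q + z)/(q + (-2 - 3*q)) = (q + z)/(-2 - 2*q))
(-2873 + 2868)*(K(j(-7), -18) - 1491) = (-2873 + 2868)*((-1*(-18) - 1*0)/(2*(1 - 18)) - 1491) = -5*((½)*(18 + 0)/(-17) - 1491) = -5*((½)*(-1/17)*18 - 1491) = -5*(-9/17 - 1491) = -5*(-25356/17) = 126780/17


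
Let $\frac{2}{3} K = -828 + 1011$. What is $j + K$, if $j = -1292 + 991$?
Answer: $- \frac{53}{2} \approx -26.5$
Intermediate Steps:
$K = \frac{549}{2}$ ($K = \frac{3 \left(-828 + 1011\right)}{2} = \frac{3}{2} \cdot 183 = \frac{549}{2} \approx 274.5$)
$j = -301$
$j + K = -301 + \frac{549}{2} = - \frac{53}{2}$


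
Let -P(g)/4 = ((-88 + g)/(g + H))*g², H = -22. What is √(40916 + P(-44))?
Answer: 2*√6357 ≈ 159.46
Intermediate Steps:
P(g) = -4*g²*(-88 + g)/(-22 + g) (P(g) = -4*(-88 + g)/(g - 22)*g² = -4*(-88 + g)/(-22 + g)*g² = -4*g²*(-88 + g)/(-22 + g))
√(40916 + P(-44)) = √(40916 + 4*(-44)²*(88 - 1*(-44))/(-22 - 44)) = √(40916 + 4*1936*(88 + 44)/(-66)) = √(40916 + 4*1936*(-1/66)*132) = √(40916 - 15488) = √25428 = 2*√6357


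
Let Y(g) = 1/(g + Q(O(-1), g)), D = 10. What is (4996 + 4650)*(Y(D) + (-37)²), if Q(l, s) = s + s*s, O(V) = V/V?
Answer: 792327263/60 ≈ 1.3205e+7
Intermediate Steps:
O(V) = 1
Q(l, s) = s + s²
Y(g) = 1/(g + g*(1 + g))
(4996 + 4650)*(Y(D) + (-37)²) = (4996 + 4650)*(1/(10*(2 + 10)) + (-37)²) = 9646*((⅒)/12 + 1369) = 9646*((⅒)*(1/12) + 1369) = 9646*(1/120 + 1369) = 9646*(164281/120) = 792327263/60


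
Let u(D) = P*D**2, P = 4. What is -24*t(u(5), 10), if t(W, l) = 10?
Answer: -240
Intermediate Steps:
u(D) = 4*D**2
-24*t(u(5), 10) = -24*10 = -240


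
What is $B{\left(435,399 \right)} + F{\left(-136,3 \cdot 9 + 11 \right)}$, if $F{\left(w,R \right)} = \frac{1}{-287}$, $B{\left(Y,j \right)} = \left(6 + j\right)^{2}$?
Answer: $\frac{47075174}{287} \approx 1.6403 \cdot 10^{5}$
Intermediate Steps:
$F{\left(w,R \right)} = - \frac{1}{287}$
$B{\left(435,399 \right)} + F{\left(-136,3 \cdot 9 + 11 \right)} = \left(6 + 399\right)^{2} - \frac{1}{287} = 405^{2} - \frac{1}{287} = 164025 - \frac{1}{287} = \frac{47075174}{287}$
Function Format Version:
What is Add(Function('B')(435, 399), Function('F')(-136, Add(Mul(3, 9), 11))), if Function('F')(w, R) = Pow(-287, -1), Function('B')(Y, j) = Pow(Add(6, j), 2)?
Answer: Rational(47075174, 287) ≈ 1.6403e+5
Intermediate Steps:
Function('F')(w, R) = Rational(-1, 287)
Add(Function('B')(435, 399), Function('F')(-136, Add(Mul(3, 9), 11))) = Add(Pow(Add(6, 399), 2), Rational(-1, 287)) = Add(Pow(405, 2), Rational(-1, 287)) = Add(164025, Rational(-1, 287)) = Rational(47075174, 287)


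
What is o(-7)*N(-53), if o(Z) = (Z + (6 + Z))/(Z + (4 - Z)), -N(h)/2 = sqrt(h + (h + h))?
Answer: 4*I*sqrt(159) ≈ 50.438*I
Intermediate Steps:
N(h) = -2*sqrt(3)*sqrt(h) (N(h) = -2*sqrt(h + (h + h)) = -2*sqrt(h + 2*h) = -2*sqrt(3)*sqrt(h))
o(Z) = 3/2 + Z/2 (o(Z) = (6 + 2*Z)/4 = (6 + 2*Z)*(1/4) = 3/2 + Z/2)
o(-7)*N(-53) = (3/2 + (1/2)*(-7))*(-2*sqrt(3)*sqrt(-53)) = (3/2 - 7/2)*(-2*sqrt(3)*I*sqrt(53)) = -(-4)*I*sqrt(159) = 4*I*sqrt(159)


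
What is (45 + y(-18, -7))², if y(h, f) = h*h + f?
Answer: 131044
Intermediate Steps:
y(h, f) = f + h² (y(h, f) = h² + f = f + h²)
(45 + y(-18, -7))² = (45 + (-7 + (-18)²))² = (45 + (-7 + 324))² = (45 + 317)² = 362² = 131044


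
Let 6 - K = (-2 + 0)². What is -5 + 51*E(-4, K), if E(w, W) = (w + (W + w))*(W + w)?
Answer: 607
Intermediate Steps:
K = 2 (K = 6 - (-2 + 0)² = 6 - 1*(-2)² = 6 - 1*4 = 6 - 4 = 2)
E(w, W) = (W + w)*(W + 2*w) (E(w, W) = (W + 2*w)*(W + w) = (W + w)*(W + 2*w))
-5 + 51*E(-4, K) = -5 + 51*(2² + 2*(-4)² + 3*2*(-4)) = -5 + 51*(4 + 2*16 - 24) = -5 + 51*(4 + 32 - 24) = -5 + 51*12 = -5 + 612 = 607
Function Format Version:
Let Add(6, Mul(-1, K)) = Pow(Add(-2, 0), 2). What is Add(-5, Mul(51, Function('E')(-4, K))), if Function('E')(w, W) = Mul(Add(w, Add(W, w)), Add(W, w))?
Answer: 607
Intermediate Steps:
K = 2 (K = Add(6, Mul(-1, Pow(Add(-2, 0), 2))) = Add(6, Mul(-1, Pow(-2, 2))) = Add(6, Mul(-1, 4)) = Add(6, -4) = 2)
Function('E')(w, W) = Mul(Add(W, w), Add(W, Mul(2, w))) (Function('E')(w, W) = Mul(Add(W, Mul(2, w)), Add(W, w)) = Mul(Add(W, w), Add(W, Mul(2, w))))
Add(-5, Mul(51, Function('E')(-4, K))) = Add(-5, Mul(51, Add(Pow(2, 2), Mul(2, Pow(-4, 2)), Mul(3, 2, -4)))) = Add(-5, Mul(51, Add(4, Mul(2, 16), -24))) = Add(-5, Mul(51, Add(4, 32, -24))) = Add(-5, Mul(51, 12)) = Add(-5, 612) = 607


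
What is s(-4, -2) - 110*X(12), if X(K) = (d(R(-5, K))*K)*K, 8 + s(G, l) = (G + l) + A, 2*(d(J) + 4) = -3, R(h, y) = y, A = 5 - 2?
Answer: 87109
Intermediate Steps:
A = 3
d(J) = -11/2 (d(J) = -4 + (½)*(-3) = -4 - 3/2 = -11/2)
s(G, l) = -5 + G + l (s(G, l) = -8 + ((G + l) + 3) = -8 + (3 + G + l) = -5 + G + l)
X(K) = -11*K²/2 (X(K) = (-11*K/2)*K = -11*K²/2)
s(-4, -2) - 110*X(12) = (-5 - 4 - 2) - (-605)*12² = -11 - (-605)*144 = -11 - 110*(-792) = -11 + 87120 = 87109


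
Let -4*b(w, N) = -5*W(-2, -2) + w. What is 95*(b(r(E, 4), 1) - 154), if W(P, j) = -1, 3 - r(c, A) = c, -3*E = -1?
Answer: -177745/12 ≈ -14812.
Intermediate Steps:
E = ⅓ (E = -⅓*(-1) = ⅓ ≈ 0.33333)
r(c, A) = 3 - c
b(w, N) = -5/4 - w/4 (b(w, N) = -(-5*(-1) + w)/4 = -(5 + w)/4 = -5/4 - w/4)
95*(b(r(E, 4), 1) - 154) = 95*((-5/4 - (3 - 1*⅓)/4) - 154) = 95*((-5/4 - (3 - ⅓)/4) - 154) = 95*((-5/4 - ¼*8/3) - 154) = 95*((-5/4 - ⅔) - 154) = 95*(-23/12 - 154) = 95*(-1871/12) = -177745/12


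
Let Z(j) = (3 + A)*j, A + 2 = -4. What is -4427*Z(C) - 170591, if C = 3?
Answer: -130748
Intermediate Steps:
A = -6 (A = -2 - 4 = -6)
Z(j) = -3*j (Z(j) = (3 - 6)*j = -3*j)
-4427*Z(C) - 170591 = -(-13281)*3 - 170591 = -4427*(-9) - 170591 = 39843 - 170591 = -130748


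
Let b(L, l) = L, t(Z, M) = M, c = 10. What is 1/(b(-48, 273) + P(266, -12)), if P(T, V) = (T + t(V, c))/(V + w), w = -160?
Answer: -43/2133 ≈ -0.020159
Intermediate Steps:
P(T, V) = (10 + T)/(-160 + V) (P(T, V) = (T + 10)/(V - 160) = (10 + T)/(-160 + V))
1/(b(-48, 273) + P(266, -12)) = 1/(-48 + (10 + 266)/(-160 - 12)) = 1/(-48 + 276/(-172)) = 1/(-48 - 1/172*276) = 1/(-48 - 69/43) = 1/(-2133/43) = -43/2133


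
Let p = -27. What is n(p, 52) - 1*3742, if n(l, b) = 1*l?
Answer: -3769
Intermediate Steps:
n(l, b) = l
n(p, 52) - 1*3742 = -27 - 1*3742 = -27 - 3742 = -3769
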